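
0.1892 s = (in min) 0.003153. Check: 1 min = 60 s, so 0.1892 s = 0.1892 / 60 = 0.0031533333 min ≈ 0.003153 min (4 s.f.).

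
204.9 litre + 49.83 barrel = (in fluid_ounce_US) 1 litre = 0.001 m^3, so 204.9 litre = 204.9 * 0.001 = 0.2049 m^3. 1 barrel = 0.15898729 m^3, so 49.83 barrel = 49.83 * 0.15898729 = 7.9223369 m^3. Sum: 0.2049 + 7.9223369 = 8.1272369 m^3. 1 fluid_ounce_US = 2.957353e-05 m^3, so 8.1272369 m^3 = 8.1272369 / 2.957353e-05 = 274814.57 fluid_ounce_US ≈ 2.748e+05 fluid_ounce_US (4 s.f.). Final answer: 2.748e+05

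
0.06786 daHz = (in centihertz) 1 daHz = 10 Hz, so 0.06786 daHz = 0.06786 * 10 = 0.6786 Hz. 1 centihertz = 0.01 Hz, so 0.6786 Hz = 0.6786 / 0.01 = 67.86 centihertz. Final answer: 67.86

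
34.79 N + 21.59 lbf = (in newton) 130.8. Check: 34.79 N is already in N. 1 lbf = 4.4482216 N, so 21.59 lbf = 21.59 * 4.4482216 = 96.037105 N. Sum: 34.79 + 96.037105 = 130.8271 N. 130.8271 N = 130.8271 newton ≈ 130.8 newton (4 s.f.).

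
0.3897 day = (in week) 1 day = 86400 s, so 0.3897 day = 0.3897 * 86400 = 33670.08 s. 1 week = 604800 s, so 33670.08 s = 33670.08 / 604800 = 0.055671429 week ≈ 0.05567 week (4 s.f.). Final answer: 0.05567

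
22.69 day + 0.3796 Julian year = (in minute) 2.323e+05. Check: 1 day = 86400 s, so 22.69 day = 22.69 * 86400 = 1960416 s. 1 Julian year = 31557600 s, so 0.3796 Julian year = 0.3796 * 31557600 = 11979265 s. Sum: 1960416 + 11979265 = 13939681 s. 1 minute = 60 s, so 13939681 s = 13939681 / 60 = 232328.02 minute ≈ 2.323e+05 minute (4 s.f.).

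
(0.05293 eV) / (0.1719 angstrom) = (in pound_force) 1 eV = 1.6021766e-19 J, so 0.05293 eV = 0.05293 * 1.6021766e-19 = 8.4803209e-21 J. 1 angstrom = 1e-10 m, so 0.1719 angstrom = 0.1719 * 1e-10 = 1.719e-11 m. Combine: 8.4803209e-21 J / 1.719e-11 m = 4.9332873e-10 N. 1 pound_force = 4.4482216 N, so 4.9332873e-10 N = 4.9332873e-10 / 4.4482216 = 1.1090471e-10 pound_force ≈ 1.109e-10 pound_force (4 s.f.). Final answer: 1.109e-10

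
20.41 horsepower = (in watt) 1 horsepower = 745.69987 W, so 20.41 horsepower = 20.41 * 745.69987 = 15219.734 W. 15219.734 W = 15219.734 watt ≈ 1.522e+04 watt (4 s.f.). Final answer: 1.522e+04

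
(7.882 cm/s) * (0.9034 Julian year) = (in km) 1 cm/s = 0.01 m/s, so 7.882 cm/s = 7.882 * 0.01 = 0.07882 m/s. 1 Julian year = 31557600 s, so 0.9034 Julian year = 0.9034 * 31557600 = 28509136 s. Combine: 0.07882 m/s * 28509136 s = 2247090.1 m. 1 km = 1000 m, so 2247090.1 m = 2247090.1 / 1000 = 2247.0901 km ≈ 2247 km (4 s.f.). Final answer: 2247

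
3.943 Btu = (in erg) 1 Btu = 1055.0559 J, so 3.943 Btu = 3.943 * 1055.0559 = 4160.0852 J. 1 erg = 1e-07 J, so 4160.0852 J = 4160.0852 / 1e-07 = 4.1600852e+10 erg ≈ 4.16e+10 erg (4 s.f.). Final answer: 4.16e+10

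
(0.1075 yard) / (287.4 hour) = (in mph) 2.125e-07. Check: 1 yard = 0.9144 m, so 0.1075 yard = 0.1075 * 0.9144 = 0.098298 m. 1 hour = 3600 s, so 287.4 hour = 287.4 * 3600 = 1034640 s. Combine: 0.098298 m / 1034640 s = 9.5006959e-08 m/s. 1 mph = 0.44704 m/s, so 9.5006959e-08 m/s = 9.5006959e-08 / 0.44704 = 2.1252451e-07 mph ≈ 2.125e-07 mph (4 s.f.).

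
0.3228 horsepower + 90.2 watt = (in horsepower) 1 horsepower = 745.69987 W, so 0.3228 horsepower = 0.3228 * 745.69987 = 240.71192 W. 90.2 watt = 90.2 W. Sum: 240.71192 + 90.2 = 330.91192 W. 1 horsepower = 745.69987 W, so 330.91192 W = 330.91192 / 745.69987 = 0.44376019 horsepower ≈ 0.4438 horsepower (4 s.f.). Final answer: 0.4438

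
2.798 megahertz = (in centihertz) 1 megahertz = 1000000 Hz, so 2.798 megahertz = 2.798 * 1000000 = 2798000 Hz. 1 centihertz = 0.01 Hz, so 2798000 Hz = 2798000 / 0.01 = 2.798e+08 centihertz. Final answer: 2.798e+08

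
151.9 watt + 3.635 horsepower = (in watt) 2863. Check: 151.9 watt = 151.9 W. 1 horsepower = 745.69987 W, so 3.635 horsepower = 3.635 * 745.69987 = 2710.619 W. Sum: 151.9 + 2710.619 = 2862.519 W. 2862.519 W = 2862.519 watt ≈ 2863 watt (4 s.f.).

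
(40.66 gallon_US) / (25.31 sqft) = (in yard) 0.07159. Check: 1 gallon_US = 0.0037854118 m^3, so 40.66 gallon_US = 40.66 * 0.0037854118 = 0.15391484 m^3. 1 sqft = 0.09290304 m^2, so 25.31 sqft = 25.31 * 0.09290304 = 2.3513759 m^2. Combine: 0.15391484 m^3 / 2.3513759 m^2 = 0.065457352 m. 1 yard = 0.9144 m, so 0.065457352 m = 0.065457352 / 0.9144 = 0.071585031 yard ≈ 0.07159 yard (4 s.f.).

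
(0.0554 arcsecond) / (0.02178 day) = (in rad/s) 1 arcsecond = 4.8481368e-06 rad, so 0.0554 arcsecond = 0.0554 * 4.8481368e-06 = 2.6858678e-07 rad. 1 day = 86400 s, so 0.02178 day = 0.02178 * 86400 = 1881.792 s. Combine: 2.6858678e-07 rad / 1881.792 s = 1.4272926e-10 rad/s. Result: 1.4272926e-10 rad/s ≈ 1.427e-10 rad/s (4 s.f.). Final answer: 1.427e-10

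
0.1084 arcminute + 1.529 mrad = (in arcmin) 1 arcminute = 0.00029088821 rad, so 0.1084 arcminute = 0.1084 * 0.00029088821 = 3.1532282e-05 rad. 1 mrad = 0.001 rad, so 1.529 mrad = 1.529 * 0.001 = 0.001529 rad. Sum: 3.1532282e-05 + 0.001529 = 0.0015605323 rad. 1 arcmin = 0.00029088821 rad, so 0.0015605323 rad = 0.0015605323 / 0.00029088821 = 5.3647148 arcmin ≈ 5.365 arcmin (4 s.f.). Final answer: 5.365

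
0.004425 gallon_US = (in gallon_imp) 0.003685. Check: 1 gallon_US = 0.0037854118 m^3, so 0.004425 gallon_US = 0.004425 * 0.0037854118 = 1.6750447e-05 m^3. 1 gallon_imp = 0.00454609 m^3, so 1.6750447e-05 m^3 = 1.6750447e-05 / 0.00454609 = 0.0036845833 gallon_imp ≈ 0.003685 gallon_imp (4 s.f.).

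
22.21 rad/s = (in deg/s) 1273. Check: 1 deg/s = 0.017453293 rad/s, so 22.21 rad/s = 22.21 / 0.017453293 = 1272.5393 deg/s ≈ 1273 deg/s (4 s.f.).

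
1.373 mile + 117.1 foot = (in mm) 1 mile = 1609.344 m, so 1.373 mile = 1.373 * 1609.344 = 2209.6293 m. 1 foot = 0.3048 m, so 117.1 foot = 117.1 * 0.3048 = 35.69208 m. Sum: 2209.6293 + 35.69208 = 2245.3214 m. 1 mm = 0.001 m, so 2245.3214 m = 2245.3214 / 0.001 = 2245321.4 mm ≈ 2.245e+06 mm (4 s.f.). Final answer: 2.245e+06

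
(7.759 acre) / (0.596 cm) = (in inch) 1 acre = 4046.8564 m^2, so 7.759 acre = 7.759 * 4046.8564 = 31399.559 m^2. 1 cm = 0.01 m, so 0.596 cm = 0.596 * 0.01 = 0.00596 m. Combine: 31399.559 m^2 / 0.00596 m = 5268382.4 m. 1 inch = 0.0254 m, so 5268382.4 m = 5268382.4 / 0.0254 = 2.0741663e+08 inch ≈ 2.074e+08 inch (4 s.f.). Final answer: 2.074e+08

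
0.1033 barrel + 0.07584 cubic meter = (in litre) 1 barrel = 0.15898729 m^3, so 0.1033 barrel = 0.1033 * 0.15898729 = 0.016423388 m^3. 0.07584 cubic meter = 0.07584 m^3. Sum: 0.016423388 + 0.07584 = 0.092263388 m^3. 1 litre = 0.001 m^3, so 0.092263388 m^3 = 0.092263388 / 0.001 = 92.263388 litre ≈ 92.26 litre (4 s.f.). Final answer: 92.26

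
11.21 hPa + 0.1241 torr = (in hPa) 1 hPa = 100 Pa, so 11.21 hPa = 11.21 * 100 = 1121 Pa. 1 torr = 133.32237 Pa, so 0.1241 torr = 0.1241 * 133.32237 = 16.545306 Pa. Sum: 1121 + 16.545306 = 1137.5453 Pa. 1 hPa = 100 Pa, so 1137.5453 Pa = 1137.5453 / 100 = 11.375453 hPa ≈ 11.38 hPa (4 s.f.). Final answer: 11.38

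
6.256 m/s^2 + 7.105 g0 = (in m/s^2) 75.93. Check: 6.256 m/s^2 is already in m/s^2. 1 g0 = 9.80665 m/s^2, so 7.105 g0 = 7.105 * 9.80665 = 69.676248 m/s^2. Sum: 6.256 + 69.676248 = 75.932248 m/s^2. Result: 75.932248 m/s^2 ≈ 75.93 m/s^2 (4 s.f.).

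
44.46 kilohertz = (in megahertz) 0.04446. Check: 1 kilohertz = 1000 Hz, so 44.46 kilohertz = 44.46 * 1000 = 44460 Hz. 1 megahertz = 1000000 Hz, so 44460 Hz = 44460 / 1000000 = 0.04446 megahertz.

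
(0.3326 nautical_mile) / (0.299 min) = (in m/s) 34.34. Check: 1 nautical_mile = 1852 m, so 0.3326 nautical_mile = 0.3326 * 1852 = 615.9752 m. 1 min = 60 s, so 0.299 min = 0.299 * 60 = 17.94 s. Combine: 615.9752 m / 17.94 s = 34.335295 m/s. Result: 34.335295 m/s ≈ 34.34 m/s (4 s.f.).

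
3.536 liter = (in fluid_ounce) 119.6. Check: 1 liter = 0.001 m^3, so 3.536 liter = 3.536 * 0.001 = 0.003536 m^3. 1 fluid_ounce = 2.957353e-05 m^3, so 0.003536 m^3 = 0.003536 / 2.957353e-05 = 119.56638 fluid_ounce ≈ 119.6 fluid_ounce (4 s.f.).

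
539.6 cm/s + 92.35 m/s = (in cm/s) 9775. Check: 1 cm/s = 0.01 m/s, so 539.6 cm/s = 539.6 * 0.01 = 5.396 m/s. 92.35 m/s is already in m/s. Sum: 5.396 + 92.35 = 97.746 m/s. 1 cm/s = 0.01 m/s, so 97.746 m/s = 97.746 / 0.01 = 9774.6 cm/s ≈ 9775 cm/s (4 s.f.).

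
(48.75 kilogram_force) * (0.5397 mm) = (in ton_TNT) 1 kilogram_force = 9.80665 N, so 48.75 kilogram_force = 48.75 * 9.80665 = 478.07419 N. 1 mm = 0.001 m, so 0.5397 mm = 0.5397 * 0.001 = 0.0005397 m. Combine: 478.07419 N * 0.0005397 m = 0.25801664 J. 1 ton_TNT = 4.184e+09 J, so 0.25801664 J = 0.25801664 / 4.184e+09 = 6.1667457e-11 ton_TNT ≈ 6.167e-11 ton_TNT (4 s.f.). Final answer: 6.167e-11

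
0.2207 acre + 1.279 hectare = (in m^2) 1 acre = 4046.8564 m^2, so 0.2207 acre = 0.2207 * 4046.8564 = 893.14121 m^2. 1 hectare = 10000 m^2, so 1.279 hectare = 1.279 * 10000 = 12790 m^2. Sum: 893.14121 + 12790 = 13683.141 m^2. Result: 13683.141 m^2 ≈ 1.368e+04 m^2 (4 s.f.). Final answer: 1.368e+04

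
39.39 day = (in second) 1 day = 86400 s, so 39.39 day = 39.39 * 86400 = 3403296 s. 3403296 s = 3403296 second ≈ 3.403e+06 second (4 s.f.). Final answer: 3.403e+06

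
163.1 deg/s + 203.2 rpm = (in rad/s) 1 deg/s = 0.017453293 rad/s, so 163.1 deg/s = 163.1 * 0.017453293 = 2.846632 rad/s. 1 rpm = 0.10471976 rad/s, so 203.2 rpm = 203.2 * 0.10471976 = 21.279054 rad/s. Sum: 2.846632 + 21.279054 = 24.125686 rad/s. Result: 24.125686 rad/s ≈ 24.13 rad/s (4 s.f.). Final answer: 24.13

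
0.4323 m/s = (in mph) 0.967. Check: 1 mph = 0.44704 m/s, so 0.4323 m/s = 0.4323 / 0.44704 = 0.96702756 mph ≈ 0.967 mph (4 s.f.).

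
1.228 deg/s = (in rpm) 0.2047. Check: 1 deg/s = 0.017453293 rad/s, so 1.228 deg/s = 1.228 * 0.017453293 = 0.021432643 rad/s. 1 rpm = 0.10471976 rad/s, so 0.021432643 rad/s = 0.021432643 / 0.10471976 = 0.20466667 rpm ≈ 0.2047 rpm (4 s.f.).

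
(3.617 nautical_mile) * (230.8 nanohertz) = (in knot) 1 nautical_mile = 1852 m, so 3.617 nautical_mile = 3.617 * 1852 = 6698.684 m. 1 nanohertz = 1e-09 Hz, so 230.8 nanohertz = 230.8 * 1e-09 = 2.308e-07 Hz. Combine: 6698.684 m * 2.308e-07 Hz = 0.0015460563 m/s. 1 knot = 0.51444444 m/s, so 0.0015460563 m/s = 0.0015460563 / 0.51444444 = 0.003005293 knot ≈ 0.003005 knot (4 s.f.). Final answer: 0.003005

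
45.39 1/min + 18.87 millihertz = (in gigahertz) 7.754e-10. Check: 1 1/min = 0.016666667 Hz, so 45.39 1/min = 45.39 * 0.016666667 = 0.7565 Hz. 1 millihertz = 0.001 Hz, so 18.87 millihertz = 18.87 * 0.001 = 0.01887 Hz. Sum: 0.7565 + 0.01887 = 0.77537 Hz. 1 gigahertz = 1e+09 Hz, so 0.77537 Hz = 0.77537 / 1e+09 = 7.7537e-10 gigahertz ≈ 7.754e-10 gigahertz (4 s.f.).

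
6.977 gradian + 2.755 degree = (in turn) 0.0251. Check: 1 gradian = 0.015707963 rad, so 6.977 gradian = 6.977 * 0.015707963 = 0.10959446 rad. 1 degree = 0.017453293 rad, so 2.755 degree = 2.755 * 0.017453293 = 0.048083821 rad. Sum: 0.10959446 + 0.048083821 = 0.15767828 rad. 1 turn = 6.2831853 rad, so 0.15767828 rad = 0.15767828 / 6.2831853 = 0.025095278 turn ≈ 0.0251 turn (4 s.f.).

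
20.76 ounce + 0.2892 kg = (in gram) 877.7. Check: 1 ounce = 0.028349523 kg, so 20.76 ounce = 20.76 * 0.028349523 = 0.5885361 kg. 0.2892 kg is already in kg. Sum: 0.5885361 + 0.2892 = 0.8777361 kg. 1 gram = 0.001 kg, so 0.8777361 kg = 0.8777361 / 0.001 = 877.7361 gram ≈ 877.7 gram (4 s.f.).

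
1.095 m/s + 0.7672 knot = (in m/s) 1.49. Check: 1.095 m/s is already in m/s. 1 knot = 0.51444444 m/s, so 0.7672 knot = 0.7672 * 0.51444444 = 0.39468178 m/s. Sum: 1.095 + 0.39468178 = 1.4896818 m/s. Result: 1.4896818 m/s ≈ 1.49 m/s (4 s.f.).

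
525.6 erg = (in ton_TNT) 1.256e-14. Check: 1 erg = 1e-07 J, so 525.6 erg = 525.6 * 1e-07 = 5.256e-05 J. 1 ton_TNT = 4.184e+09 J, so 5.256e-05 J = 5.256e-05 / 4.184e+09 = 1.2562141e-14 ton_TNT ≈ 1.256e-14 ton_TNT (4 s.f.).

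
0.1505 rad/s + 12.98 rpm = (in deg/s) 0.1505 rad/s is already in rad/s. 1 rpm = 0.10471976 rad/s, so 12.98 rpm = 12.98 * 0.10471976 = 1.3592624 rad/s. Sum: 0.1505 + 1.3592624 = 1.5097624 rad/s. 1 deg/s = 0.017453293 rad/s, so 1.5097624 rad/s = 1.5097624 / 0.017453293 = 86.503015 deg/s ≈ 86.5 deg/s (4 s.f.). Final answer: 86.5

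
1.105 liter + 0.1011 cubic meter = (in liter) 102.2. Check: 1 liter = 0.001 m^3, so 1.105 liter = 1.105 * 0.001 = 0.001105 m^3. 0.1011 cubic meter = 0.1011 m^3. Sum: 0.001105 + 0.1011 = 0.102205 m^3. 1 liter = 0.001 m^3, so 0.102205 m^3 = 0.102205 / 0.001 = 102.205 liter ≈ 102.2 liter (4 s.f.).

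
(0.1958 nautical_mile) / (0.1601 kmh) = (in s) 1 nautical_mile = 1852 m, so 0.1958 nautical_mile = 0.1958 * 1852 = 362.6216 m. 1 kmh = 0.27777778 m/s, so 0.1601 kmh = 0.1601 * 0.27777778 = 0.044472222 m/s. Combine: 362.6216 m / 0.044472222 m/s = 8153.8898 s. Result: 8153.8898 s ≈ 8154 s (4 s.f.). Final answer: 8154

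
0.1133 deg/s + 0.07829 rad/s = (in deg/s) 4.599. Check: 1 deg/s = 0.017453293 rad/s, so 0.1133 deg/s = 0.1133 * 0.017453293 = 0.001977458 rad/s. 0.07829 rad/s is already in rad/s. Sum: 0.001977458 + 0.07829 = 0.080267458 rad/s. 1 deg/s = 0.017453293 rad/s, so 0.080267458 rad/s = 0.080267458 / 0.017453293 = 4.5989866 deg/s ≈ 4.599 deg/s (4 s.f.).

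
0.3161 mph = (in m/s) 0.1413. Check: 1 mph = 0.44704 m/s, so 0.3161 mph = 0.3161 * 0.44704 = 0.14130934 m/s. Result: 0.14130934 m/s ≈ 0.1413 m/s (4 s.f.).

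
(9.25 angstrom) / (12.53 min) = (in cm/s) 1.23e-10. Check: 1 angstrom = 1e-10 m, so 9.25 angstrom = 9.25 * 1e-10 = 9.25e-10 m. 1 min = 60 s, so 12.53 min = 12.53 * 60 = 751.8 s. Combine: 9.25e-10 m / 751.8 s = 1.2303804e-12 m/s. 1 cm/s = 0.01 m/s, so 1.2303804e-12 m/s = 1.2303804e-12 / 0.01 = 1.2303804e-10 cm/s ≈ 1.23e-10 cm/s (4 s.f.).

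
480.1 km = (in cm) 4.801e+07. Check: 1 km = 1000 m, so 480.1 km = 480.1 * 1000 = 480100 m. 1 cm = 0.01 m, so 480100 m = 480100 / 0.01 = 48010000 cm ≈ 4.801e+07 cm (4 s.f.).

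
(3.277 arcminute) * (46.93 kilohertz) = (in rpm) 427.2. Check: 1 arcminute = 0.00029088821 rad, so 3.277 arcminute = 3.277 * 0.00029088821 = 0.00095324066 rad. 1 kilohertz = 1000 Hz, so 46.93 kilohertz = 46.93 * 1000 = 46930 Hz. Combine: 0.00095324066 rad * 46930 Hz = 44.735584 rad/s. 1 rpm = 0.10471976 rad/s, so 44.735584 rad/s = 44.735584 / 0.10471976 = 427.19336 rpm ≈ 427.2 rpm (4 s.f.).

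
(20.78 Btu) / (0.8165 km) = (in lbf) 1 Btu = 1055.0559 J, so 20.78 Btu = 20.78 * 1055.0559 = 21924.061 J. 1 km = 1000 m, so 0.8165 km = 0.8165 * 1000 = 816.5 m. Combine: 21924.061 J / 816.5 m = 26.851268 N. 1 lbf = 4.4482216 N, so 26.851268 N = 26.851268 / 4.4482216 = 6.0364053 lbf ≈ 6.036 lbf (4 s.f.). Final answer: 6.036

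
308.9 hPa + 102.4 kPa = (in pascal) 1 hPa = 100 Pa, so 308.9 hPa = 308.9 * 100 = 30890 Pa. 1 kPa = 1000 Pa, so 102.4 kPa = 102.4 * 1000 = 102400 Pa. Sum: 30890 + 102400 = 133290 Pa. 133290 Pa = 133290 pascal ≈ 1.333e+05 pascal (4 s.f.). Final answer: 1.333e+05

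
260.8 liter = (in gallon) 68.9. Check: 1 liter = 0.001 m^3, so 260.8 liter = 260.8 * 0.001 = 0.2608 m^3. 1 gallon = 0.0037854118 m^3, so 0.2608 m^3 = 0.2608 / 0.0037854118 = 68.896071 gallon ≈ 68.9 gallon (4 s.f.).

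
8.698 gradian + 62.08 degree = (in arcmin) 1 gradian = 0.015707963 rad, so 8.698 gradian = 8.698 * 0.015707963 = 0.13662786 rad. 1 degree = 0.017453293 rad, so 62.08 degree = 62.08 * 0.017453293 = 1.0835004 rad. Sum: 0.13662786 + 1.0835004 = 1.2201283 rad. 1 arcmin = 0.00029088821 rad, so 1.2201283 rad = 1.2201283 / 0.00029088821 = 4194.492 arcmin ≈ 4194 arcmin (4 s.f.). Final answer: 4194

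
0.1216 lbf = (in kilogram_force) 0.05516. Check: 1 lbf = 4.4482216 N, so 0.1216 lbf = 0.1216 * 4.4482216 = 0.54090375 N. 1 kilogram_force = 9.80665 N, so 0.54090375 N = 0.54090375 / 9.80665 = 0.055156832 kilogram_force ≈ 0.05516 kilogram_force (4 s.f.).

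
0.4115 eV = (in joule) 1 eV = 1.6021766e-19 J, so 0.4115 eV = 0.4115 * 1.6021766e-19 = 6.5929568e-20 J. 6.5929568e-20 J = 6.5929568e-20 joule ≈ 6.593e-20 joule (4 s.f.). Final answer: 6.593e-20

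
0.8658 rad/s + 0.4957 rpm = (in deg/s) 0.8658 rad/s is already in rad/s. 1 rpm = 0.10471976 rad/s, so 0.4957 rpm = 0.4957 * 0.10471976 = 0.051909583 rad/s. Sum: 0.8658 + 0.051909583 = 0.91770958 rad/s. 1 deg/s = 0.017453293 rad/s, so 0.91770958 rad/s = 0.91770958 / 0.017453293 = 52.580886 deg/s ≈ 52.58 deg/s (4 s.f.). Final answer: 52.58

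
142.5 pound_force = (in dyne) 1 pound_force = 4.4482216 N, so 142.5 pound_force = 142.5 * 4.4482216 = 633.87158 N. 1 dyne = 1e-05 N, so 633.87158 N = 633.87158 / 1e-05 = 63387158 dyne ≈ 6.339e+07 dyne (4 s.f.). Final answer: 6.339e+07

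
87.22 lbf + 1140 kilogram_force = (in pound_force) 2600. Check: 1 lbf = 4.4482216 N, so 87.22 lbf = 87.22 * 4.4482216 = 387.97389 N. 1 kilogram_force = 9.80665 N, so 1140 kilogram_force = 1140 * 9.80665 = 11179.581 N. Sum: 387.97389 + 11179.581 = 11567.555 N. 1 pound_force = 4.4482216 N, so 11567.555 N = 11567.555 / 4.4482216 = 2600.4898 pound_force ≈ 2600 pound_force (4 s.f.).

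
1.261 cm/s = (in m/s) 0.01261. Check: 1 cm/s = 0.01 m/s, so 1.261 cm/s = 1.261 * 0.01 = 0.01261 m/s. Result: 0.01261 m/s.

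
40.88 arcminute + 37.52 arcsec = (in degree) 0.6918. Check: 1 arcminute = 0.00029088821 rad, so 40.88 arcminute = 40.88 * 0.00029088821 = 0.01189151 rad. 1 arcsec = 4.8481368e-06 rad, so 37.52 arcsec = 37.52 * 4.8481368e-06 = 0.00018190209 rad. Sum: 0.01189151 + 0.00018190209 = 0.012073412 rad. 1 degree = 0.017453293 rad, so 0.012073412 rad = 0.012073412 / 0.017453293 = 0.69175556 degree ≈ 0.6918 degree (4 s.f.).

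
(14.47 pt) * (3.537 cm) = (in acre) 4.462e-08. Check: 1 pt = 0.00035277778 m, so 14.47 pt = 14.47 * 0.00035277778 = 0.0051046944 m. 1 cm = 0.01 m, so 3.537 cm = 3.537 * 0.01 = 0.03537 m. Combine: 0.0051046944 m * 0.03537 m = 0.00018055304 m^2. 1 acre = 4046.8564 m^2, so 0.00018055304 m^2 = 0.00018055304 / 4046.8564 = 4.4615628e-08 acre ≈ 4.462e-08 acre (4 s.f.).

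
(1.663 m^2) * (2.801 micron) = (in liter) 1.663 m^2 is already in m^2. 1 micron = 1e-06 m, so 2.801 micron = 2.801 * 1e-06 = 2.801e-06 m. Combine: 1.663 m^2 * 2.801e-06 m = 4.658063e-06 m^3. 1 liter = 0.001 m^3, so 4.658063e-06 m^3 = 4.658063e-06 / 0.001 = 0.004658063 liter ≈ 0.004658 liter (4 s.f.). Final answer: 0.004658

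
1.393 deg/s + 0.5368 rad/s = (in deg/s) 1 deg/s = 0.017453293 rad/s, so 1.393 deg/s = 1.393 * 0.017453293 = 0.024312436 rad/s. 0.5368 rad/s is already in rad/s. Sum: 0.024312436 + 0.5368 = 0.56111244 rad/s. 1 deg/s = 0.017453293 rad/s, so 0.56111244 rad/s = 0.56111244 / 0.017453293 = 32.149374 deg/s ≈ 32.15 deg/s (4 s.f.). Final answer: 32.15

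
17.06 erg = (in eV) 1.065e+13. Check: 1 erg = 1e-07 J, so 17.06 erg = 17.06 * 1e-07 = 1.706e-06 J. 1 eV = 1.6021766e-19 J, so 1.706e-06 J = 1.706e-06 / 1.6021766e-19 = 1.0648014e+13 eV ≈ 1.065e+13 eV (4 s.f.).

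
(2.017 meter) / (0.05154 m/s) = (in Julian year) 2.017 meter = 2.017 m. 0.05154 m/s is already in m/s. Combine: 2.017 m / 0.05154 m/s = 39.134653 s. 1 Julian year = 31557600 s, so 39.134653 s = 39.134653 / 31557600 = 1.2401023e-06 Julian year ≈ 1.24e-06 Julian year (4 s.f.). Final answer: 1.24e-06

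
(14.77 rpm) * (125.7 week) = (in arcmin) 4.042e+11. Check: 1 rpm = 0.10471976 rad/s, so 14.77 rpm = 14.77 * 0.10471976 = 1.5467108 rad/s. 1 week = 604800 s, so 125.7 week = 125.7 * 604800 = 76023360 s. Combine: 1.5467108 rad/s * 76023360 s = 1.1758615e+08 rad. 1 arcmin = 0.00029088821 rad, so 1.1758615e+08 rad = 1.1758615e+08 / 0.00029088821 = 4.0423141e+11 arcmin ≈ 4.042e+11 arcmin (4 s.f.).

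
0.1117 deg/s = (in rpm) 0.01862. Check: 1 deg/s = 0.017453293 rad/s, so 0.1117 deg/s = 0.1117 * 0.017453293 = 0.0019495328 rad/s. 1 rpm = 0.10471976 rad/s, so 0.0019495328 rad/s = 0.0019495328 / 0.10471976 = 0.018616667 rpm ≈ 0.01862 rpm (4 s.f.).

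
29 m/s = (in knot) 1 knot = 0.51444444 m/s, so 29 m/s = 29 / 0.51444444 = 56.37149 knot ≈ 56.37 knot (4 s.f.). Final answer: 56.37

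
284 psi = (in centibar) 1958. Check: 1 psi = 6894.7573 Pa, so 284 psi = 284 * 6894.7573 = 1958111.1 Pa. 1 centibar = 1000 Pa, so 1958111.1 Pa = 1958111.1 / 1000 = 1958.1111 centibar ≈ 1958 centibar (4 s.f.).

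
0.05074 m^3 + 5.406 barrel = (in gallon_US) 240.5. Check: 0.05074 m^3 is already in m^3. 1 barrel = 0.15898729 m^3, so 5.406 barrel = 5.406 * 0.15898729 = 0.85948532 m^3. Sum: 0.05074 + 0.85948532 = 0.91022532 m^3. 1 gallon_US = 0.0037854118 m^3, so 0.91022532 m^3 = 0.91022532 / 0.0037854118 = 240.45609 gallon_US ≈ 240.5 gallon_US (4 s.f.).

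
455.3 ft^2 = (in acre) 0.01045. Check: 1 ft^2 = 0.09290304 m^2, so 455.3 ft^2 = 455.3 * 0.09290304 = 42.298754 m^2. 1 acre = 4046.8564 m^2, so 42.298754 m^2 = 42.298754 / 4046.8564 = 0.01045225 acre ≈ 0.01045 acre (4 s.f.).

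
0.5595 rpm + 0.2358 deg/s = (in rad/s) 1 rpm = 0.10471976 rad/s, so 0.5595 rpm = 0.5595 * 0.10471976 = 0.058590703 rad/s. 1 deg/s = 0.017453293 rad/s, so 0.2358 deg/s = 0.2358 * 0.017453293 = 0.0041154864 rad/s. Sum: 0.058590703 + 0.0041154864 = 0.062706189 rad/s. Result: 0.062706189 rad/s ≈ 0.06271 rad/s (4 s.f.). Final answer: 0.06271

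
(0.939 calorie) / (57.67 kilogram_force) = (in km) 6.947e-06. Check: 1 calorie = 4.184 J, so 0.939 calorie = 0.939 * 4.184 = 3.928776 J. 1 kilogram_force = 9.80665 N, so 57.67 kilogram_force = 57.67 * 9.80665 = 565.54951 N. Combine: 3.928776 J / 565.54951 N = 0.0069468295 m. 1 km = 1000 m, so 0.0069468295 m = 0.0069468295 / 1000 = 6.9468295e-06 km ≈ 6.947e-06 km (4 s.f.).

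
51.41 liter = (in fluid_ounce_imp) 1809. Check: 1 liter = 0.001 m^3, so 51.41 liter = 51.41 * 0.001 = 0.05141 m^3. 1 fluid_ounce_imp = 2.8413063e-05 m^3, so 0.05141 m^3 = 0.05141 / 2.8413063e-05 = 1809.379 fluid_ounce_imp ≈ 1809 fluid_ounce_imp (4 s.f.).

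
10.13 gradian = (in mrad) 159.1. Check: 1 gradian = 0.015707963 rad, so 10.13 gradian = 10.13 * 0.015707963 = 0.15912167 rad. 1 mrad = 0.001 rad, so 0.15912167 rad = 0.15912167 / 0.001 = 159.12167 mrad ≈ 159.1 mrad (4 s.f.).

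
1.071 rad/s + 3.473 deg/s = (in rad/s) 1.071 rad/s is already in rad/s. 1 deg/s = 0.017453293 rad/s, so 3.473 deg/s = 3.473 * 0.017453293 = 0.060615285 rad/s. Sum: 1.071 + 0.060615285 = 1.1316153 rad/s. Result: 1.1316153 rad/s ≈ 1.132 rad/s (4 s.f.). Final answer: 1.132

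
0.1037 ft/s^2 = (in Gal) 1 ft/s^2 = 0.3048 m/s^2, so 0.1037 ft/s^2 = 0.1037 * 0.3048 = 0.03160776 m/s^2. 1 Gal = 0.01 m/s^2, so 0.03160776 m/s^2 = 0.03160776 / 0.01 = 3.160776 Gal ≈ 3.161 Gal (4 s.f.). Final answer: 3.161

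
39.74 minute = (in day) 1 minute = 60 s, so 39.74 minute = 39.74 * 60 = 2384.4 s. 1 day = 86400 s, so 2384.4 s = 2384.4 / 86400 = 0.027597222 day ≈ 0.0276 day (4 s.f.). Final answer: 0.0276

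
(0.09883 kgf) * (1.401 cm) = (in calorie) 0.003245. Check: 1 kgf = 9.80665 N, so 0.09883 kgf = 0.09883 * 9.80665 = 0.96919122 N. 1 cm = 0.01 m, so 1.401 cm = 1.401 * 0.01 = 0.01401 m. Combine: 0.96919122 N * 0.01401 m = 0.013578369 J. 1 calorie = 4.184 J, so 0.013578369 J = 0.013578369 / 4.184 = 0.0032453081 calorie ≈ 0.003245 calorie (4 s.f.).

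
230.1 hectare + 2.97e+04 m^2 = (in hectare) 233.1. Check: 1 hectare = 10000 m^2, so 230.1 hectare = 230.1 * 10000 = 2301000 m^2. 2.97e+04 m^2 is already in m^2. Sum: 2301000 + 29700 = 2330700 m^2. 1 hectare = 10000 m^2, so 2330700 m^2 = 2330700 / 10000 = 233.07 hectare ≈ 233.1 hectare (4 s.f.).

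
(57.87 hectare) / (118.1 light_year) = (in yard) 1 hectare = 10000 m^2, so 57.87 hectare = 57.87 * 10000 = 578700 m^2. 1 light_year = 9.4607305e+15 m, so 118.1 light_year = 118.1 * 9.4607305e+15 = 1.1173123e+18 m. Combine: 578700 m^2 / 1.1173123e+18 m = 5.1793936e-13 m. 1 yard = 0.9144 m, so 5.1793936e-13 m = 5.1793936e-13 / 0.9144 = 5.6642537e-13 yard ≈ 5.664e-13 yard (4 s.f.). Final answer: 5.664e-13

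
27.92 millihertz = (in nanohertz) 1 millihertz = 0.001 Hz, so 27.92 millihertz = 27.92 * 0.001 = 0.02792 Hz. 1 nanohertz = 1e-09 Hz, so 0.02792 Hz = 0.02792 / 1e-09 = 27920000 nanohertz ≈ 2.792e+07 nanohertz (4 s.f.). Final answer: 2.792e+07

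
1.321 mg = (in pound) 1 mg = 1e-06 kg, so 1.321 mg = 1.321 * 1e-06 = 1.321e-06 kg. 1 pound = 0.45359237 kg, so 1.321e-06 kg = 1.321e-06 / 0.45359237 = 2.9123065e-06 pound ≈ 2.912e-06 pound (4 s.f.). Final answer: 2.912e-06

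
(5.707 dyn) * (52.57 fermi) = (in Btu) 2.844e-21. Check: 1 dyn = 1e-05 N, so 5.707 dyn = 5.707 * 1e-05 = 5.707e-05 N. 1 fermi = 1e-15 m, so 52.57 fermi = 52.57 * 1e-15 = 5.257e-14 m. Combine: 5.707e-05 N * 5.257e-14 m = 3.0001699e-18 J. 1 Btu = 1055.0559 J, so 3.0001699e-18 J = 3.0001699e-18 / 1055.0559 = 2.8436124e-21 Btu ≈ 2.844e-21 Btu (4 s.f.).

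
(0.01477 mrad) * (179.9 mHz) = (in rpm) 2.537e-05. Check: 1 mrad = 0.001 rad, so 0.01477 mrad = 0.01477 * 0.001 = 1.477e-05 rad. 1 mHz = 0.001 Hz, so 179.9 mHz = 179.9 * 0.001 = 0.1799 Hz. Combine: 1.477e-05 rad * 0.1799 Hz = 2.657123e-06 rad/s. 1 rpm = 0.10471976 rad/s, so 2.657123e-06 rad/s = 2.657123e-06 / 0.10471976 = 2.5373656e-05 rpm ≈ 2.537e-05 rpm (4 s.f.).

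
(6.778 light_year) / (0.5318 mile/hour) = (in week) 1 light_year = 9.4607305e+15 m, so 6.778 light_year = 6.778 * 9.4607305e+15 = 6.4124831e+16 m. 1 mile/hour = 0.44704 m/s, so 0.5318 mile/hour = 0.5318 * 0.44704 = 0.23773587 m/s. Combine: 6.4124831e+16 m / 0.23773587 m/s = 2.6973141e+17 s. 1 week = 604800 s, so 2.6973141e+17 s = 2.6973141e+17 / 604800 = 4.4598447e+11 week ≈ 4.46e+11 week (4 s.f.). Final answer: 4.46e+11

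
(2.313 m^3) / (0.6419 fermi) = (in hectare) 3.603e+11. Check: 2.313 m^3 is already in m^3. 1 fermi = 1e-15 m, so 0.6419 fermi = 0.6419 * 1e-15 = 6.419e-16 m. Combine: 2.313 m^3 / 6.419e-16 m = 3.603365e+15 m^2. 1 hectare = 10000 m^2, so 3.603365e+15 m^2 = 3.603365e+15 / 10000 = 3.603365e+11 hectare ≈ 3.603e+11 hectare (4 s.f.).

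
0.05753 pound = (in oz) 1 pound = 0.45359237 kg, so 0.05753 pound = 0.05753 * 0.45359237 = 0.026095169 kg. 1 oz = 0.028349523 kg, so 0.026095169 kg = 0.026095169 / 0.028349523 = 0.92048 oz ≈ 0.9205 oz (4 s.f.). Final answer: 0.9205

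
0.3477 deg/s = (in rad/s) 0.006069. Check: 1 deg/s = 0.017453293 rad/s, so 0.3477 deg/s = 0.3477 * 0.017453293 = 0.0060685098 rad/s. Result: 0.0060685098 rad/s ≈ 0.006069 rad/s (4 s.f.).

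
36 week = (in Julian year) 0.6899. Check: 1 week = 604800 s, so 36 week = 36 * 604800 = 21772800 s. 1 Julian year = 31557600 s, so 21772800 s = 21772800 / 31557600 = 0.6899384 Julian year ≈ 0.6899 Julian year (4 s.f.).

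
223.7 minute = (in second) 1 minute = 60 s, so 223.7 minute = 223.7 * 60 = 13422 s. 13422 s = 13422 second ≈ 1.342e+04 second (4 s.f.). Final answer: 1.342e+04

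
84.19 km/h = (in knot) 45.46. Check: 1 km/h = 0.27777778 m/s, so 84.19 km/h = 84.19 * 0.27777778 = 23.386111 m/s. 1 knot = 0.51444444 m/s, so 23.386111 m/s = 23.386111 / 0.51444444 = 45.458963 knot ≈ 45.46 knot (4 s.f.).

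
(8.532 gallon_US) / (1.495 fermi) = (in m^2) 1 gallon_US = 0.0037854118 m^3, so 8.532 gallon_US = 8.532 * 0.0037854118 = 0.032297133 m^3. 1 fermi = 1e-15 m, so 1.495 fermi = 1.495 * 1e-15 = 1.495e-15 m. Combine: 0.032297133 m^3 / 1.495e-15 m = 2.1603434e+13 m^2. Result: 2.1603434e+13 m^2 ≈ 2.16e+13 m^2 (4 s.f.). Final answer: 2.16e+13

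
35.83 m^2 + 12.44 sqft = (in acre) 0.009139. Check: 35.83 m^2 is already in m^2. 1 sqft = 0.09290304 m^2, so 12.44 sqft = 12.44 * 0.09290304 = 1.1557138 m^2. Sum: 35.83 + 1.1557138 = 36.985714 m^2. 1 acre = 4046.8564 m^2, so 36.985714 m^2 = 36.985714 / 4046.8564 = 0.0091393689 acre ≈ 0.009139 acre (4 s.f.).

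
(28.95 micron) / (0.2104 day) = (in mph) 1 micron = 1e-06 m, so 28.95 micron = 28.95 * 1e-06 = 2.895e-05 m. 1 day = 86400 s, so 0.2104 day = 0.2104 * 86400 = 18178.56 s. Combine: 2.895e-05 m / 18178.56 s = 1.5925354e-09 m/s. 1 mph = 0.44704 m/s, so 1.5925354e-09 m/s = 1.5925354e-09 / 0.44704 = 3.5624002e-09 mph ≈ 3.562e-09 mph (4 s.f.). Final answer: 3.562e-09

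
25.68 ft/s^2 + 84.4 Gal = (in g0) 1 ft/s^2 = 0.3048 m/s^2, so 25.68 ft/s^2 = 25.68 * 0.3048 = 7.827264 m/s^2. 1 Gal = 0.01 m/s^2, so 84.4 Gal = 84.4 * 0.01 = 0.844 m/s^2. Sum: 7.827264 + 0.844 = 8.671264 m/s^2. 1 g0 = 9.80665 m/s^2, so 8.671264 m/s^2 = 8.671264 / 9.80665 = 0.88422285 g0 ≈ 0.8842 g0 (4 s.f.). Final answer: 0.8842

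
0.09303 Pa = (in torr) 0.0006978. Check: 1 torr = 133.32237 Pa, so 0.09303 Pa = 0.09303 / 133.32237 = 0.00069778238 torr ≈ 0.0006978 torr (4 s.f.).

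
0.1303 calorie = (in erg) 5.452e+06. Check: 1 calorie = 4.184 J, so 0.1303 calorie = 0.1303 * 4.184 = 0.5451752 J. 1 erg = 1e-07 J, so 0.5451752 J = 0.5451752 / 1e-07 = 5451752 erg ≈ 5.452e+06 erg (4 s.f.).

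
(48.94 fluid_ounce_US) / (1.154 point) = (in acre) 1 fluid_ounce_US = 2.957353e-05 m^3, so 48.94 fluid_ounce_US = 48.94 * 2.957353e-05 = 0.0014473285 m^3. 1 point = 0.00035277778 m, so 1.154 point = 1.154 * 0.00035277778 = 0.00040710556 m. Combine: 0.0014473285 m^3 / 0.00040710556 m = 3.5551677 m^2. 1 acre = 4046.8564 m^2, so 3.5551677 m^2 = 3.5551677 / 4046.8564 = 0.00087850108 acre ≈ 0.0008785 acre (4 s.f.). Final answer: 0.0008785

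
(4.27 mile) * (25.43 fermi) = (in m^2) 1.748e-10. Check: 1 mile = 1609.344 m, so 4.27 mile = 4.27 * 1609.344 = 6871.8989 m. 1 fermi = 1e-15 m, so 25.43 fermi = 25.43 * 1e-15 = 2.543e-14 m. Combine: 6871.8989 m * 2.543e-14 m = 1.7475239e-10 m^2. Result: 1.7475239e-10 m^2 ≈ 1.748e-10 m^2 (4 s.f.).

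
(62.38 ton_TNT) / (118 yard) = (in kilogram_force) 2.467e+08. Check: 1 ton_TNT = 4.184e+09 J, so 62.38 ton_TNT = 62.38 * 4.184e+09 = 2.6099792e+11 J. 1 yard = 0.9144 m, so 118 yard = 118 * 0.9144 = 107.8992 m. Combine: 2.6099792e+11 J / 107.8992 m = 2.4189051e+09 N. 1 kilogram_force = 9.80665 N, so 2.4189051e+09 N = 2.4189051e+09 / 9.80665 = 2.4665967e+08 kilogram_force ≈ 2.467e+08 kilogram_force (4 s.f.).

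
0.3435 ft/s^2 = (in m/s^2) 0.1047. Check: 1 ft/s^2 = 0.3048 m/s^2, so 0.3435 ft/s^2 = 0.3435 * 0.3048 = 0.1046988 m/s^2. Result: 0.1046988 m/s^2 ≈ 0.1047 m/s^2 (4 s.f.).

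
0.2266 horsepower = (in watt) 1 horsepower = 745.69987 W, so 0.2266 horsepower = 0.2266 * 745.69987 = 168.97559 W. 168.97559 W = 168.97559 watt ≈ 169 watt (4 s.f.). Final answer: 169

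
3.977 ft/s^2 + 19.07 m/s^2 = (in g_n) 2.068. Check: 1 ft/s^2 = 0.3048 m/s^2, so 3.977 ft/s^2 = 3.977 * 0.3048 = 1.2121896 m/s^2. 19.07 m/s^2 is already in m/s^2. Sum: 1.2121896 + 19.07 = 20.28219 m/s^2. 1 g_n = 9.80665 m/s^2, so 20.28219 m/s^2 = 20.28219 / 9.80665 = 2.0682078 g_n ≈ 2.068 g_n (4 s.f.).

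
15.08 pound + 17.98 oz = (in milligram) 7.35e+06. Check: 1 pound = 0.45359237 kg, so 15.08 pound = 15.08 * 0.45359237 = 6.8401729 kg. 1 oz = 0.028349523 kg, so 17.98 oz = 17.98 * 0.028349523 = 0.50972443 kg. Sum: 6.8401729 + 0.50972443 = 7.3498974 kg. 1 milligram = 1e-06 kg, so 7.3498974 kg = 7.3498974 / 1e-06 = 7349897.4 milligram ≈ 7.35e+06 milligram (4 s.f.).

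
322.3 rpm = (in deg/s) 1934. Check: 1 rpm = 0.10471976 rad/s, so 322.3 rpm = 322.3 * 0.10471976 = 33.751177 rad/s. 1 deg/s = 0.017453293 rad/s, so 33.751177 rad/s = 33.751177 / 0.017453293 = 1933.8 deg/s ≈ 1934 deg/s (4 s.f.).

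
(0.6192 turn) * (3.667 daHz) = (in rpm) 1 turn = 6.2831853 rad, so 0.6192 turn = 0.6192 * 6.2831853 = 3.8905483 rad. 1 daHz = 10 Hz, so 3.667 daHz = 3.667 * 10 = 36.67 Hz. Combine: 3.8905483 rad * 36.67 Hz = 142.66641 rad/s. 1 rpm = 0.10471976 rad/s, so 142.66641 rad/s = 142.66641 / 0.10471976 = 1362.3638 rpm ≈ 1362 rpm (4 s.f.). Final answer: 1362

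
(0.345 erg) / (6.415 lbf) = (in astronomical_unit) 1 erg = 1e-07 J, so 0.345 erg = 0.345 * 1e-07 = 3.45e-08 J. 1 lbf = 4.4482216 N, so 6.415 lbf = 6.415 * 4.4482216 = 28.535342 N. Combine: 3.45e-08 J / 28.535342 N = 1.2090271e-09 m. 1 astronomical_unit = 1.4959787e+11 m, so 1.2090271e-09 m = 1.2090271e-09 / 1.4959787e+11 = 8.0818467e-21 astronomical_unit ≈ 8.082e-21 astronomical_unit (4 s.f.). Final answer: 8.082e-21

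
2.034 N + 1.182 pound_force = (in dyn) 7.292e+05. Check: 2.034 N is already in N. 1 pound_force = 4.4482216 N, so 1.182 pound_force = 1.182 * 4.4482216 = 5.2577979 N. Sum: 2.034 + 5.2577979 = 7.2917979 N. 1 dyn = 1e-05 N, so 7.2917979 N = 7.2917979 / 1e-05 = 729179.79 dyn ≈ 7.292e+05 dyn (4 s.f.).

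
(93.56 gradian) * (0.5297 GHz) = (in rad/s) 7.785e+08. Check: 1 gradian = 0.015707963 rad, so 93.56 gradian = 93.56 * 0.015707963 = 1.469637 rad. 1 GHz = 1e+09 Hz, so 0.5297 GHz = 0.5297 * 1e+09 = 5.297e+08 Hz. Combine: 1.469637 rad * 5.297e+08 Hz = 7.7846674e+08 rad/s. Result: 7.7846674e+08 rad/s ≈ 7.785e+08 rad/s (4 s.f.).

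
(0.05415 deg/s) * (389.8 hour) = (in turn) 211.1. Check: 1 deg/s = 0.017453293 rad/s, so 0.05415 deg/s = 0.05415 * 0.017453293 = 0.00094509579 rad/s. 1 hour = 3600 s, so 389.8 hour = 389.8 * 3600 = 1403280 s. Combine: 0.00094509579 rad/s * 1403280 s = 1326.234 rad. 1 turn = 6.2831853 rad, so 1326.234 rad = 1326.234 / 6.2831853 = 211.0767 turn ≈ 211.1 turn (4 s.f.).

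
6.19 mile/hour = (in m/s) 2.767. Check: 1 mile/hour = 0.44704 m/s, so 6.19 mile/hour = 6.19 * 0.44704 = 2.7671776 m/s. Result: 2.7671776 m/s ≈ 2.767 m/s (4 s.f.).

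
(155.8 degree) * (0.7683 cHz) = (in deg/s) 1 degree = 0.017453293 rad, so 155.8 degree = 155.8 * 0.017453293 = 2.719223 rad. 1 cHz = 0.01 Hz, so 0.7683 cHz = 0.7683 * 0.01 = 0.007683 Hz. Combine: 2.719223 rad * 0.007683 Hz = 0.02089179 rad/s. 1 deg/s = 0.017453293 rad/s, so 0.02089179 rad/s = 0.02089179 / 0.017453293 = 1.1970114 deg/s ≈ 1.197 deg/s (4 s.f.). Final answer: 1.197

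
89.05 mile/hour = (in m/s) 39.81. Check: 1 mile/hour = 0.44704 m/s, so 89.05 mile/hour = 89.05 * 0.44704 = 39.808912 m/s. Result: 39.808912 m/s ≈ 39.81 m/s (4 s.f.).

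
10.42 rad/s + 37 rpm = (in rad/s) 10.42 rad/s is already in rad/s. 1 rpm = 0.10471976 rad/s, so 37 rpm = 37 * 0.10471976 = 3.8746309 rad/s. Sum: 10.42 + 3.8746309 = 14.294631 rad/s. Result: 14.294631 rad/s ≈ 14.29 rad/s (4 s.f.). Final answer: 14.29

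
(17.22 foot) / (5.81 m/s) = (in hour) 1 foot = 0.3048 m, so 17.22 foot = 17.22 * 0.3048 = 5.248656 m. 5.81 m/s is already in m/s. Combine: 5.248656 m / 5.81 m/s = 0.90338313 s. 1 hour = 3600 s, so 0.90338313 s = 0.90338313 / 3600 = 0.00025093976 hour ≈ 0.0002509 hour (4 s.f.). Final answer: 0.0002509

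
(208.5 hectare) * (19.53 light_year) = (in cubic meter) 1 hectare = 10000 m^2, so 208.5 hectare = 208.5 * 10000 = 2085000 m^2. 1 light_year = 9.4607305e+15 m, so 19.53 light_year = 19.53 * 9.4607305e+15 = 1.8476807e+17 m. Combine: 2085000 m^2 * 1.8476807e+17 m = 3.8524142e+23 m^3. 3.8524142e+23 m^3 = 3.8524142e+23 cubic meter ≈ 3.852e+23 cubic meter (4 s.f.). Final answer: 3.852e+23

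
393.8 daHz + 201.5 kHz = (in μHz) 2.054e+11. Check: 1 daHz = 10 Hz, so 393.8 daHz = 393.8 * 10 = 3938 Hz. 1 kHz = 1000 Hz, so 201.5 kHz = 201.5 * 1000 = 201500 Hz. Sum: 3938 + 201500 = 205438 Hz. 1 μHz = 1e-06 Hz, so 205438 Hz = 205438 / 1e-06 = 2.05438e+11 μHz ≈ 2.054e+11 μHz (4 s.f.).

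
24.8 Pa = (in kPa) 0.0248. Check: 1 kPa = 1000 Pa, so 24.8 Pa = 24.8 / 1000 = 0.0248 kPa.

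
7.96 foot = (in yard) 1 foot = 0.3048 m, so 7.96 foot = 7.96 * 0.3048 = 2.426208 m. 1 yard = 0.9144 m, so 2.426208 m = 2.426208 / 0.9144 = 2.6533333 yard ≈ 2.653 yard (4 s.f.). Final answer: 2.653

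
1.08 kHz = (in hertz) 1080. Check: 1 kHz = 1000 Hz, so 1.08 kHz = 1.08 * 1000 = 1080 Hz. 1080 Hz = 1080 hertz.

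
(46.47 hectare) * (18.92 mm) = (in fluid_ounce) 1 hectare = 10000 m^2, so 46.47 hectare = 46.47 * 10000 = 464700 m^2. 1 mm = 0.001 m, so 18.92 mm = 18.92 * 0.001 = 0.01892 m. Combine: 464700 m^2 * 0.01892 m = 8792.124 m^3. 1 fluid_ounce = 2.957353e-05 m^3, so 8792.124 m^3 = 8792.124 / 2.957353e-05 = 2.9729708e+08 fluid_ounce ≈ 2.973e+08 fluid_ounce (4 s.f.). Final answer: 2.973e+08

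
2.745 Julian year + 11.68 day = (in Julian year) 1 Julian year = 31557600 s, so 2.745 Julian year = 2.745 * 31557600 = 86625612 s. 1 day = 86400 s, so 11.68 day = 11.68 * 86400 = 1009152 s. Sum: 86625612 + 1009152 = 87634764 s. 1 Julian year = 31557600 s, so 87634764 s = 87634764 / 31557600 = 2.7769781 Julian year ≈ 2.777 Julian year (4 s.f.). Final answer: 2.777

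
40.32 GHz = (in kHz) 1 GHz = 1e+09 Hz, so 40.32 GHz = 40.32 * 1e+09 = 4.032e+10 Hz. 1 kHz = 1000 Hz, so 4.032e+10 Hz = 4.032e+10 / 1000 = 40320000 kHz ≈ 4.032e+07 kHz (4 s.f.). Final answer: 4.032e+07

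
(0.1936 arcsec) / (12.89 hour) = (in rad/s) 1 arcsec = 4.8481368e-06 rad, so 0.1936 arcsec = 0.1936 * 4.8481368e-06 = 9.3859929e-07 rad. 1 hour = 3600 s, so 12.89 hour = 12.89 * 3600 = 46404 s. Combine: 9.3859929e-07 rad / 46404 s = 2.0226689e-11 rad/s. Result: 2.0226689e-11 rad/s ≈ 2.023e-11 rad/s (4 s.f.). Final answer: 2.023e-11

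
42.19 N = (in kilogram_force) 1 kilogram_force = 9.80665 N, so 42.19 N = 42.19 / 9.80665 = 4.3021827 kilogram_force ≈ 4.302 kilogram_force (4 s.f.). Final answer: 4.302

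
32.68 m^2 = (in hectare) 0.003268. Check: 1 hectare = 10000 m^2, so 32.68 m^2 = 32.68 / 10000 = 0.003268 hectare.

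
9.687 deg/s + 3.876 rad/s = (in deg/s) 231.8. Check: 1 deg/s = 0.017453293 rad/s, so 9.687 deg/s = 9.687 * 0.017453293 = 0.16907004 rad/s. 3.876 rad/s is already in rad/s. Sum: 0.16907004 + 3.876 = 4.04507 rad/s. 1 deg/s = 0.017453293 rad/s, so 4.04507 rad/s = 4.04507 / 0.017453293 = 231.76544 deg/s ≈ 231.8 deg/s (4 s.f.).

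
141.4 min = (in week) 0.01403. Check: 1 min = 60 s, so 141.4 min = 141.4 * 60 = 8484 s. 1 week = 604800 s, so 8484 s = 8484 / 604800 = 0.014027778 week ≈ 0.01403 week (4 s.f.).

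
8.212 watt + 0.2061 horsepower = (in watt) 8.212 watt = 8.212 W. 1 horsepower = 745.69987 W, so 0.2061 horsepower = 0.2061 * 745.69987 = 153.68874 W. Sum: 8.212 + 153.68874 = 161.90074 W. 161.90074 W = 161.90074 watt ≈ 161.9 watt (4 s.f.). Final answer: 161.9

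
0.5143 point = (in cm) 0.01814. Check: 1 point = 0.00035277778 m, so 0.5143 point = 0.5143 * 0.00035277778 = 0.00018143361 m. 1 cm = 0.01 m, so 0.00018143361 m = 0.00018143361 / 0.01 = 0.018143361 cm ≈ 0.01814 cm (4 s.f.).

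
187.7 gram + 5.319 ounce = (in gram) 338.5. Check: 1 gram = 0.001 kg, so 187.7 gram = 187.7 * 0.001 = 0.1877 kg. 1 ounce = 0.028349523 kg, so 5.319 ounce = 5.319 * 0.028349523 = 0.15079111 kg. Sum: 0.1877 + 0.15079111 = 0.33849111 kg. 1 gram = 0.001 kg, so 0.33849111 kg = 0.33849111 / 0.001 = 338.49111 gram ≈ 338.5 gram (4 s.f.).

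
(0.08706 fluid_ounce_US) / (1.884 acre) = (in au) 1 fluid_ounce_US = 2.957353e-05 m^3, so 0.08706 fluid_ounce_US = 0.08706 * 2.957353e-05 = 2.5746715e-06 m^3. 1 acre = 4046.8564 m^2, so 1.884 acre = 1.884 * 4046.8564 = 7624.2775 m^2. Combine: 2.5746715e-06 m^3 / 7624.2775 m^2 = 3.3769383e-10 m. 1 au = 1.4959787e+11 m, so 3.3769383e-10 m = 3.3769383e-10 / 1.4959787e+11 = 2.2573438e-21 au ≈ 2.257e-21 au (4 s.f.). Final answer: 2.257e-21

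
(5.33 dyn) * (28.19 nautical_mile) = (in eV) 1 dyn = 1e-05 N, so 5.33 dyn = 5.33 * 1e-05 = 5.33e-05 N. 1 nautical_mile = 1852 m, so 28.19 nautical_mile = 28.19 * 1852 = 52207.88 m. Combine: 5.33e-05 N * 52207.88 m = 2.78268 J. 1 eV = 1.6021766e-19 J, so 2.78268 J = 2.78268 / 1.6021766e-19 = 1.7368122e+19 eV ≈ 1.737e+19 eV (4 s.f.). Final answer: 1.737e+19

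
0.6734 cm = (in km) 1 cm = 0.01 m, so 0.6734 cm = 0.6734 * 0.01 = 0.006734 m. 1 km = 1000 m, so 0.006734 m = 0.006734 / 1000 = 6.734e-06 km. Final answer: 6.734e-06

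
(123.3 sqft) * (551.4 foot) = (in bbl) 1 sqft = 0.09290304 m^2, so 123.3 sqft = 123.3 * 0.09290304 = 11.454945 m^2. 1 foot = 0.3048 m, so 551.4 foot = 551.4 * 0.3048 = 168.06672 m. Combine: 11.454945 m^2 * 168.06672 m = 1925.195 m^3. 1 bbl = 0.15898729 m^3, so 1925.195 m^3 = 1925.195 / 0.15898729 = 12109.112 bbl ≈ 1.211e+04 bbl (4 s.f.). Final answer: 1.211e+04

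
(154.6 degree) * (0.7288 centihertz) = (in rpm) 0.1878. Check: 1 degree = 0.017453293 rad, so 154.6 degree = 154.6 * 0.017453293 = 2.698279 rad. 1 centihertz = 0.01 Hz, so 0.7288 centihertz = 0.7288 * 0.01 = 0.007288 Hz. Combine: 2.698279 rad * 0.007288 Hz = 0.019665058 rad/s. 1 rpm = 0.10471976 rad/s, so 0.019665058 rad/s = 0.019665058 / 0.10471976 = 0.18778747 rpm ≈ 0.1878 rpm (4 s.f.).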